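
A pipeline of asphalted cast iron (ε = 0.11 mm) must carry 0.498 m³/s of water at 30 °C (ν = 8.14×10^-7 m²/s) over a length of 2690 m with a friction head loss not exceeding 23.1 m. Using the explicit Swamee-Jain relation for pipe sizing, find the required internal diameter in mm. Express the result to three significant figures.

D ≈ 518 mm

Swamee-Jain (Type III): D = 0.66·[ε^1.25·(LQ²/(gh_f))^4.75 + ν·Q^9.4·(L/(gh_f))^5.2]^0.04
LQ²/(gh_f) = 2.944; L/(gh_f) = 11.87
Term 1 = ε^1.25·(…)^4.75 = 0.00190; Term 2 = ν·Q^9.4·(…)^5.2 = 4.49×10^-4
D = 0.66·(0.00190 + 4.49×10^-4)^0.04 = 0.5181 m = 518 mm
Check: V = 2.36 m/s, Re = 1.50×10^6, f = 0.01462, h_f = 21.6 m ≈ 23.1 m ✓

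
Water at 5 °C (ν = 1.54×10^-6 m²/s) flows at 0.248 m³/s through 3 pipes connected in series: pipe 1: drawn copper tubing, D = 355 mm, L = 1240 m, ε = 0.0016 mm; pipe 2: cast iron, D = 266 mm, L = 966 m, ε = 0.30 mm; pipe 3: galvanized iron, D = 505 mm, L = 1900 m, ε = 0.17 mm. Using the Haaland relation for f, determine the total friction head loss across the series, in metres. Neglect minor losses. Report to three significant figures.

H ≈ 95.1 m

Pipe 1: V = 2.506 m/s, Re = 5.78×10^5, ε/D = 4.51×10^-6, f = 0.01279, h_1 = f(L/D)V²/2g = 14.29 m
Pipe 2: V = 4.463 m/s, Re = 7.71×10^5, ε/D = 0.00113, f = 0.02058, h_2 = f(L/D)V²/2g = 75.86 m
Pipe 3: V = 1.238 m/s, Re = 4.06×10^5, ε/D = 3.37×10^-4, f = 0.01666, h_3 = f(L/D)V²/2g = 4.899 m
Series → Q common, losses add: H = Σh = 95.05 m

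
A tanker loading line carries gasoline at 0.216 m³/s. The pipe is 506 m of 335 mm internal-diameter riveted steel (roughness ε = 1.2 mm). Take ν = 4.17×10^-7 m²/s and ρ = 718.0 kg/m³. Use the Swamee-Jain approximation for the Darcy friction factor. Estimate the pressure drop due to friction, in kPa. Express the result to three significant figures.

V = 4Q/(πD²) = 4·0.216/(π·0.335²) = 2.451 m/s
Re = VD/ν = 2.451·0.335/4.17×10^-7 = 1.97×10^6 → turbulent
ε/D = 1.2/335 = 0.00358
Swamee-Jain: f = 0.02762
h_f = f(L/D)V²/(2g) = 0.02762·(506/0.335)·2.451²/(2·9.81) = 12.77 m
Δp = ρg·h_f = 718.0·9.81·12.77 = 89.95 kPa

Δp ≈ 89.9 kPa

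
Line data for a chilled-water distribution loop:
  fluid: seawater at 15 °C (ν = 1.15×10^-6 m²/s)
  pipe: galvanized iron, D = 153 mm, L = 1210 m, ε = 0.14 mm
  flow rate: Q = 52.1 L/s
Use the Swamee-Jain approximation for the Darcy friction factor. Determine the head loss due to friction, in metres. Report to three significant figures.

h_f ≈ 65.3 m

V = 4Q/(πD²) = 4·0.0521/(π·0.153²) = 2.834 m/s
Re = VD/ν = 2.834·0.153/1.15×10^-6 = 3.77×10^5 → turbulent
ε/D = 0.14/153 = 9.15×10^-4
Swamee-Jain: f = 0.02018
h_f = f(L/D)V²/(2g) = 0.02018·(1210/0.153)·2.834²/(2·9.81) = 65.33 m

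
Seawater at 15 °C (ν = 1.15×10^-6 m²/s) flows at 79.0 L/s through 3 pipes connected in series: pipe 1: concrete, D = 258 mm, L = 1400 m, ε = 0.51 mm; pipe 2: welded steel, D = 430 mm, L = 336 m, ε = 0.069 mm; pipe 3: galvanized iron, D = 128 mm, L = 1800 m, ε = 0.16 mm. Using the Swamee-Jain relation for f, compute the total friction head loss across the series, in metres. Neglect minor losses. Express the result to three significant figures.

H ≈ 589 m

Pipe 1: V = 1.511 m/s, Re = 3.39×10^5, ε/D = 0.00198, f = 0.02403, h_1 = f(L/D)V²/2g = 15.17 m
Pipe 2: V = 0.5440 m/s, Re = 2.03×10^5, ε/D = 1.60×10^-4, f = 0.01681, h_2 = f(L/D)V²/2g = 0.1981 m
Pipe 3: V = 6.139 m/s, Re = 6.83×10^5, ε/D = 0.00125, f = 0.02123, h_3 = f(L/D)V²/2g = 573.5 m
Series → Q common, losses add: H = Σh = 588.8 m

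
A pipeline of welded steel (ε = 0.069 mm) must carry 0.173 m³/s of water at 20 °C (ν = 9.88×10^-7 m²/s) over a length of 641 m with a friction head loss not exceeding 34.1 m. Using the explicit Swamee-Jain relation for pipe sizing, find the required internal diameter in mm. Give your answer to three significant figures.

Swamee-Jain (Type III): D = 0.66·[ε^1.25·(LQ²/(gh_f))^4.75 + ν·Q^9.4·(L/(gh_f))^5.2]^0.04
LQ²/(gh_f) = 0.05735; L/(gh_f) = 1.916
Term 1 = ε^1.25·(…)^4.75 = 7.97×10^-12; Term 2 = ν·Q^9.4·(…)^5.2 = 2.00×10^-12
D = 0.66·(7.97×10^-12 + 2.00×10^-12)^0.04 = 0.2396 m = 240 mm
Check: V = 3.84 m/s, Re = 9.30×10^5, f = 0.01570, h_f = 31.5 m ≈ 34.1 m ✓

D ≈ 240 mm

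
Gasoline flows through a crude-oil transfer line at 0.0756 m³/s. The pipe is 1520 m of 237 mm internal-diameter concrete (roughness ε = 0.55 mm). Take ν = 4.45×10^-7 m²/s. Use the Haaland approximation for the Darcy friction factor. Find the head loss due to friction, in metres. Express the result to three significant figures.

h_f ≈ 23.6 m

V = 4Q/(πD²) = 4·0.0756/(π·0.237²) = 1.714 m/s
Re = VD/ν = 1.714·0.237/4.45×10^-7 = 9.13×10^5 → turbulent
ε/D = 0.55/237 = 0.00232
Haaland: f = 0.02458
h_f = f(L/D)V²/(2g) = 0.02458·(1520/0.237)·1.714²/(2·9.81) = 23.60 m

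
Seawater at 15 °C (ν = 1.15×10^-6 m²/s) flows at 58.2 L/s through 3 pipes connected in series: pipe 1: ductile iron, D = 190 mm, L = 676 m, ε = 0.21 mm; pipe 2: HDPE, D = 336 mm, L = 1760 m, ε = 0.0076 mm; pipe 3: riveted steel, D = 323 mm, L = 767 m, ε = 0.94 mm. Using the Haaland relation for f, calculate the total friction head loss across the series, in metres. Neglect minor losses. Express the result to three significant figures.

H ≈ 19.4 m

Pipe 1: V = 2.053 m/s, Re = 3.39×10^5, ε/D = 0.00111, f = 0.02087, h_1 = f(L/D)V²/2g = 15.95 m
Pipe 2: V = 0.6564 m/s, Re = 1.92×10^5, ε/D = 2.26×10^-5, f = 0.01576, h_2 = f(L/D)V²/2g = 1.813 m
Pipe 3: V = 0.7103 m/s, Re = 1.99×10^5, ε/D = 0.00291, f = 0.02661, h_3 = f(L/D)V²/2g = 1.625 m
Series → Q common, losses add: H = Σh = 19.38 m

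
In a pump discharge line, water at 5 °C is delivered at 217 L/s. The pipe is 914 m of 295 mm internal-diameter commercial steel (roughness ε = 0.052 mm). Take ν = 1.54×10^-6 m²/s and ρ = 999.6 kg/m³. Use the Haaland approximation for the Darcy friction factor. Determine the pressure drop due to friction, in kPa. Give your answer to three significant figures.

V = 4Q/(πD²) = 4·0.217/(π·0.295²) = 3.175 m/s
Re = VD/ν = 3.175·0.295/1.54×10^-6 = 6.08×10^5 → turbulent
ε/D = 0.052/295 = 1.76×10^-4
Haaland: f = 0.01482
h_f = f(L/D)V²/(2g) = 0.01482·(914/0.295)·3.175²/(2·9.81) = 23.58 m
Δp = ρg·h_f = 999.6·9.81·23.58 = 231.3 kPa

Δp ≈ 231 kPa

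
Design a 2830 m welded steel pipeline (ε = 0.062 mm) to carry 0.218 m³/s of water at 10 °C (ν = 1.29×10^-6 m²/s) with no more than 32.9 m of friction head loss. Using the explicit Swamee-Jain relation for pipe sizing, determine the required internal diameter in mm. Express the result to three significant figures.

D ≈ 352 mm

Swamee-Jain (Type III): D = 0.66·[ε^1.25·(LQ²/(gh_f))^4.75 + ν·Q^9.4·(L/(gh_f))^5.2]^0.04
LQ²/(gh_f) = 0.4167; L/(gh_f) = 8.768
Term 1 = ε^1.25·(…)^4.75 = 8.60×10^-8; Term 2 = ν·Q^9.4·(…)^5.2 = 6.24×10^-8
D = 0.66·(8.60×10^-8 + 6.24×10^-8)^0.04 = 0.3519 m = 352 mm
Check: V = 2.24 m/s, Re = 6.11×10^5, f = 0.01502, h_f = 30.9 m ≈ 32.9 m ✓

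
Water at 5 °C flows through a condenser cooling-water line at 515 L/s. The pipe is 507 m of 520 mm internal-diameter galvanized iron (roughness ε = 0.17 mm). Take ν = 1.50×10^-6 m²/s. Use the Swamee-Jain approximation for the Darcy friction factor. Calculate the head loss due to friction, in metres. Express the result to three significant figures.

V = 4Q/(πD²) = 4·0.515/(π·0.520²) = 2.425 m/s
Re = VD/ν = 2.425·0.520/1.50×10^-6 = 8.41×10^5 → turbulent
ε/D = 0.17/520 = 3.27×10^-4
Swamee-Jain: f = 0.01611
h_f = f(L/D)V²/(2g) = 0.01611·(507/0.520)·2.425²/(2·9.81) = 4.709 m

h_f ≈ 4.71 m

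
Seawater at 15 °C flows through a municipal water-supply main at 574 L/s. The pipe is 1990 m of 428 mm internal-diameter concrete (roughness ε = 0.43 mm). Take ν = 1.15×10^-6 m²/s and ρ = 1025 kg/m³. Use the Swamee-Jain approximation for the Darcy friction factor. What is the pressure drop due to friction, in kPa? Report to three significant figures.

V = 4Q/(πD²) = 4·0.574/(π·0.428²) = 3.990 m/s
Re = VD/ν = 3.990·0.428/1.15×10^-6 = 1.48×10^6 → turbulent
ε/D = 0.43/428 = 0.00100
Swamee-Jain: f = 0.01993
h_f = f(L/D)V²/(2g) = 0.01993·(1990/0.428)·3.990²/(2·9.81) = 75.20 m
Δp = ρg·h_f = 1025·9.81·75.20 = 756.1 kPa

Δp ≈ 756 kPa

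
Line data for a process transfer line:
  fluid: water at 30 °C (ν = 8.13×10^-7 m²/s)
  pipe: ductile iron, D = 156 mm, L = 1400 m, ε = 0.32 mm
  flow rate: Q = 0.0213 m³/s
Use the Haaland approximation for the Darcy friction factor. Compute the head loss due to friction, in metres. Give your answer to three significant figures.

h_f ≈ 13.8 m

V = 4Q/(πD²) = 4·0.0213/(π·0.156²) = 1.114 m/s
Re = VD/ν = 1.114·0.156/8.13×10^-7 = 2.14×10^5 → turbulent
ε/D = 0.32/156 = 0.00205
Haaland: f = 0.02435
h_f = f(L/D)V²/(2g) = 0.02435·(1400/0.156)·1.114²/(2·9.81) = 13.83 m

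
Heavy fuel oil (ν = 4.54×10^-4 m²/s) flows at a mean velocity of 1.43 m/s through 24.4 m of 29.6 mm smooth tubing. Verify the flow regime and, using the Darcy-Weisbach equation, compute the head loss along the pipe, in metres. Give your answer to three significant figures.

Re = VD/ν = 1.43·0.02960/4.54×10^-4 = 93.2 → laminar (Re < 2300)
f = 64/Re = 0.6864
h_f = f(L/D)V²/(2g) = 0.6864·(24.4/0.02960)·1.43²/(2·9.81) = 58.98 m

h_f ≈ 59.0 m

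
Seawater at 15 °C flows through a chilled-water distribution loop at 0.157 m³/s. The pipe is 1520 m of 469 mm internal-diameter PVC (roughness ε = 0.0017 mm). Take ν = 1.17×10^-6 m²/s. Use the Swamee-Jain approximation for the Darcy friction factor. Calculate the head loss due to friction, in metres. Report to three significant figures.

V = 4Q/(πD²) = 4·0.157/(π·0.469²) = 0.9088 m/s
Re = VD/ν = 0.9088·0.469/1.17×10^-6 = 3.64×10^5 → turbulent
ε/D = 0.0017/469 = 3.62×10^-6
Swamee-Jain: f = 0.01391
h_f = f(L/D)V²/(2g) = 0.01391·(1520/0.469)·0.9088²/(2·9.81) = 1.898 m

h_f ≈ 1.90 m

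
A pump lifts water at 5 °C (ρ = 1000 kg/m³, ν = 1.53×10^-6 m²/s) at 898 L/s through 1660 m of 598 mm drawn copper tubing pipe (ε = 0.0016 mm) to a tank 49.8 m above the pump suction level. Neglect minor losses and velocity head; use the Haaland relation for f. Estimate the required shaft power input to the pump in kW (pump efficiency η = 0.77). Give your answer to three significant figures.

V = 4Q/(πD²) = 3.197 m/s; Re = 1.25×10^6; ε/D = 2.68×10^-6; f = 0.01121
h_f = f(L/D)V²/2g = 16.22 m
Total head H = z + h_f = 49.8 + 16.22 = 66.02 m
P_hyd = ρgQH = 1000·9.81·0.898·66.02 = 581.6 kW
P_shaft = P_hyd/η = 581.6/0.77 = 755.3 kW

P_shaft ≈ 755 kW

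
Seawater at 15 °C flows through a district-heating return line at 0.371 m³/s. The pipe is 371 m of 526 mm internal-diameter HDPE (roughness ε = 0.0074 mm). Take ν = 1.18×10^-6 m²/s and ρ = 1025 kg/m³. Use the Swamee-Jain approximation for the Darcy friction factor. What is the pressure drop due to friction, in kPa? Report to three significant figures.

V = 4Q/(πD²) = 4·0.371/(π·0.526²) = 1.707 m/s
Re = VD/ν = 1.707·0.526/1.18×10^-6 = 7.61×10^5 → turbulent
ε/D = 0.0074/526 = 1.41×10^-5
Swamee-Jain: f = 0.01245
h_f = f(L/D)V²/(2g) = 0.01245·(371/0.526)·1.707²/(2·9.81) = 1.305 m
Δp = ρg·h_f = 1025·9.81·1.305 = 13.12 kPa

Δp ≈ 13.1 kPa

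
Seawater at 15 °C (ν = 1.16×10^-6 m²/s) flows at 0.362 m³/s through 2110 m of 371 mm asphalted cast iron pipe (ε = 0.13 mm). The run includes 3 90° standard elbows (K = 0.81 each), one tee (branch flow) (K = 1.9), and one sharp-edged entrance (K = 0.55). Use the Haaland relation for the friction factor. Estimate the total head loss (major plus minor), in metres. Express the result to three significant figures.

H_L ≈ 54.8 m

V = 4Q/(πD²) = 3.349 m/s; V²/2g = 0.5715 m
Re = 1.07×10^6, ε/D = 3.50×10^-4 → f = 0.01601 (Haaland)
Major: h_f = f(L/D)·V²/2g = 0.01601·5687·0.5715 = 52.03 m
Minor: ΣK = 4.88; h_m = ΣK·V²/2g = 2.789 m
Total H_L = 52.03 + 2.789 = 54.82 m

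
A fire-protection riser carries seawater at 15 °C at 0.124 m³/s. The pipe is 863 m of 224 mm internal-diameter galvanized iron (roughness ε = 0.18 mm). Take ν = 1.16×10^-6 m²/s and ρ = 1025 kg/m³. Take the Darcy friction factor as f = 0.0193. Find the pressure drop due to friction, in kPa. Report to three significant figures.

Δp ≈ 377 kPa

V = 4Q/(πD²) = 4·0.124/(π·0.224²) = 3.147 m/s
h_f = f(L/D)V²/(2g) = 0.01930·(863/0.224)·3.147²/(2·9.81) = 37.52 m
Δp = ρg·h_f = 1025·9.81·37.52 = 377.3 kPa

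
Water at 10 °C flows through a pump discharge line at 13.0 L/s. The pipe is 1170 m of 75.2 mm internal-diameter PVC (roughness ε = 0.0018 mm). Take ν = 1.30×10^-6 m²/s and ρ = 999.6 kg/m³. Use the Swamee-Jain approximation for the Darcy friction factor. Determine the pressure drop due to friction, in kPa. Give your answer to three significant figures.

V = 4Q/(πD²) = 4·0.0130/(π·0.0752²) = 2.927 m/s
Re = VD/ν = 2.927·0.0752/1.30×10^-6 = 1.69×10^5 → turbulent
ε/D = 0.0018/75.2 = 2.39×10^-5
Swamee-Jain: f = 0.01625
h_f = f(L/D)V²/(2g) = 0.01625·(1170/0.0752)·2.927²/(2·9.81) = 110.4 m
Δp = ρg·h_f = 999.6·9.81·110.4 = 1082 kPa

Δp ≈ 1080 kPa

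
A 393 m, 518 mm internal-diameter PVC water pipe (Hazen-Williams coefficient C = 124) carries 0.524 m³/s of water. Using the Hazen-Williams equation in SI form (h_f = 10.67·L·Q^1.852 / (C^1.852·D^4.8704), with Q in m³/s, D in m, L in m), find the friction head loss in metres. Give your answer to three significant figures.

h_f = 10.67·393·0.524^1.852 / (124^1.852·0.518^4.8704) = 4.141 m

h_f ≈ 4.14 m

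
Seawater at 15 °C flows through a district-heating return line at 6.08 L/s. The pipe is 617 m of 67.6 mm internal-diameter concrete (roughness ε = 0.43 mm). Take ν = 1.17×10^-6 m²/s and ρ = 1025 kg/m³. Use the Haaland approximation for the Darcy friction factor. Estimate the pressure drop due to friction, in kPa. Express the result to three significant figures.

Δp ≈ 450 kPa

V = 4Q/(πD²) = 4·0.00608/(π·0.0676²) = 1.694 m/s
Re = VD/ν = 1.694·0.0676/1.17×10^-6 = 9.79×10^4 → turbulent
ε/D = 0.43/67.6 = 0.00636
Haaland: f = 0.03352
h_f = f(L/D)V²/(2g) = 0.03352·(617/0.0676)·1.694²/(2·9.81) = 44.75 m
Δp = ρg·h_f = 1025·9.81·44.75 = 450.0 kPa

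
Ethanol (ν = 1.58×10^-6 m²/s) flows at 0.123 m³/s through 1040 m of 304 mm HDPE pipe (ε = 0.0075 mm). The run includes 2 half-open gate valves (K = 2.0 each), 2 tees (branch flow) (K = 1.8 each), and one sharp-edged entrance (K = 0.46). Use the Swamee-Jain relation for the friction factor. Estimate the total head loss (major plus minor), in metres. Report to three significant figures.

V = 4Q/(πD²) = 1.695 m/s; V²/2g = 0.1464 m
Re = 3.26×10^5, ε/D = 2.47×10^-5 → f = 0.01445 (Swamee-Jain)
Major: h_f = f(L/D)·V²/2g = 0.01445·3421·0.1464 = 7.237 m
Minor: ΣK = 8.06; h_m = ΣK·V²/2g = 1.180 m
Total H_L = 7.237 + 1.180 = 8.416 m

H_L ≈ 8.42 m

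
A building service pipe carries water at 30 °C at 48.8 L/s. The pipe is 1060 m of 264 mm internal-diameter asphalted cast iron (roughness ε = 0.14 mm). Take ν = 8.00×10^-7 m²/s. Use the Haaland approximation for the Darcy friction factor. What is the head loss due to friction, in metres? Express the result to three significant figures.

h_f ≈ 2.97 m

V = 4Q/(πD²) = 4·0.0488/(π·0.264²) = 0.8915 m/s
Re = VD/ν = 0.8915·0.264/8.00×10^-7 = 2.94×10^5 → turbulent
ε/D = 0.14/264 = 5.30×10^-4
Haaland: f = 0.01827
h_f = f(L/D)V²/(2g) = 0.01827·(1060/0.264)·0.8915²/(2·9.81) = 2.972 m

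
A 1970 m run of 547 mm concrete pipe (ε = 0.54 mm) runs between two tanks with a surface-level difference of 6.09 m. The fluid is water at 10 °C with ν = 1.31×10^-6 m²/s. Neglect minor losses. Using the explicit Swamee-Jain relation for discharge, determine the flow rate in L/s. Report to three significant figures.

Swamee-Jain (Type II): Q = -0.965·√(gD⁵h_f/L)·ln[ε/(3.7D) + √(3.17ν²L/(gD³h_f))]
√(gD⁵h_f/L) = √(9.81·0.547⁵·6.09/1970) = 0.03854
ε/(3.7D) = 2.67×10^-4; √(3.17ν²L/(gD³h_f)) = 3.31×10^-5
Q = -0.965·0.03854·ln(2.999×10^-4) = 0.3017 m³/s
Check: V = 1.28 m/s, Re = 5.36×10^5, f = 0.02026, h_f = 6.13 m ≈ 6.09 m ✓

Q ≈ 302 L/s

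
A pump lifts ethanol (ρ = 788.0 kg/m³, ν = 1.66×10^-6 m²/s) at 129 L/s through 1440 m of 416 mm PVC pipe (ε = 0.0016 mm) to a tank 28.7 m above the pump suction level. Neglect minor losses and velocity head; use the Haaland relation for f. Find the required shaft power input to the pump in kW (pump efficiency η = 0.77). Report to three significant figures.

P_shaft ≈ 40.3 kW

V = 4Q/(πD²) = 0.9491 m/s; Re = 2.38×10^5; ε/D = 3.85×10^-6; f = 0.01501
h_f = f(L/D)V²/2g = 2.386 m
Total head H = z + h_f = 28.7 + 2.386 = 31.09 m
P_hyd = ρgQH = 788.0·9.81·0.129·31.09 = 31.00 kW
P_shaft = P_hyd/η = 31.00/0.77 = 40.26 kW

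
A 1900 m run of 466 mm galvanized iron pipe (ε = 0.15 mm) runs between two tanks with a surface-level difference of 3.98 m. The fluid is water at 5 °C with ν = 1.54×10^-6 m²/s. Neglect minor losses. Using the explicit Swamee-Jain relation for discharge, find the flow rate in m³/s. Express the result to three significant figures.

Q ≈ 0.181 m³/s

Swamee-Jain (Type II): Q = -0.965·√(gD⁵h_f/L)·ln[ε/(3.7D) + √(3.17ν²L/(gD³h_f))]
√(gD⁵h_f/L) = √(9.81·0.466⁵·3.98/1900) = 0.02125
ε/(3.7D) = 8.70×10^-5; √(3.17ν²L/(gD³h_f)) = 6.01×10^-5
Q = -0.965·0.02125·ln(1.471×10^-4) = 0.1810 m³/s
Check: V = 1.06 m/s, Re = 3.21×10^5, f = 0.01711, h_f = 4.00 m ≈ 3.98 m ✓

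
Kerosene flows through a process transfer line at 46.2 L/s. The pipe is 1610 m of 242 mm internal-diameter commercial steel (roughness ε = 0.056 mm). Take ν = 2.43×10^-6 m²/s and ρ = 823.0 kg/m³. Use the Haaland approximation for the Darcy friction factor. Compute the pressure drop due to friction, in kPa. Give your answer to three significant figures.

Δp ≈ 52.1 kPa

V = 4Q/(πD²) = 4·0.0462/(π·0.242²) = 1.004 m/s
Re = VD/ν = 1.004·0.242/2.43×10^-6 = 1.00×10^5 → turbulent
ε/D = 0.056/242 = 2.31×10^-4
Haaland: f = 0.01888
h_f = f(L/D)V²/(2g) = 0.01888·(1610/0.242)·1.004²/(2·9.81) = 6.459 m
Δp = ρg·h_f = 823.0·9.81·6.459 = 52.15 kPa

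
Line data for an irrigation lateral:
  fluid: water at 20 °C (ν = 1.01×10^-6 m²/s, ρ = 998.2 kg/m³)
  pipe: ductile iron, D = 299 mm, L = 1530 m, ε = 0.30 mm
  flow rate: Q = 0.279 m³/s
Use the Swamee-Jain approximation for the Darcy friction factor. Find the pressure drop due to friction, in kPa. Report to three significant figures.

V = 4Q/(πD²) = 4·0.279/(π·0.299²) = 3.973 m/s
Re = VD/ν = 3.973·0.299/1.01×10^-6 = 1.18×10^6 → turbulent
ε/D = 0.30/299 = 0.00100
Swamee-Jain: f = 0.01999
h_f = f(L/D)V²/(2g) = 0.01999·(1530/0.299)·3.973²/(2·9.81) = 82.32 m
Δp = ρg·h_f = 998.2·9.81·82.32 = 806.1 kPa

Δp ≈ 806 kPa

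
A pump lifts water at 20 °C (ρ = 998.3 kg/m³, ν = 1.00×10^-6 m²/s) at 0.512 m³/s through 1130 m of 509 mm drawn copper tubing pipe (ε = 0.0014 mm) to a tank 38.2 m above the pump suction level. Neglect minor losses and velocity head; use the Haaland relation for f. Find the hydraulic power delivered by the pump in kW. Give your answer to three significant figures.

V = 4Q/(πD²) = 2.516 m/s; Re = 1.28×10^6; ε/D = 2.75×10^-6; f = 0.01117
h_f = f(L/D)V²/2g = 8.003 m
Total head H = z + h_f = 38.2 + 8.003 = 46.20 m
P_hyd = ρgQH = 998.3·9.81·0.512·46.20 = 231.7 kW

P_hyd ≈ 232 kW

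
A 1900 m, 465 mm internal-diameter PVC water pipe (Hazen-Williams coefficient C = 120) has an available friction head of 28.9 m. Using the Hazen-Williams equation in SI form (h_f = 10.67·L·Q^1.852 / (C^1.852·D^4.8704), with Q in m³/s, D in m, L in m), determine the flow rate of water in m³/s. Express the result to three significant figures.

Q ≈ 0.465 m³/s

Rearranging: Q = [h_f·C^1.852·D^4.8704 / (10.67·L)]^(1/1.852)
Q = [28.9·120^1.852·0.465^4.8704 / (10.67·1900)]^0.540 = 0.4655 m³/s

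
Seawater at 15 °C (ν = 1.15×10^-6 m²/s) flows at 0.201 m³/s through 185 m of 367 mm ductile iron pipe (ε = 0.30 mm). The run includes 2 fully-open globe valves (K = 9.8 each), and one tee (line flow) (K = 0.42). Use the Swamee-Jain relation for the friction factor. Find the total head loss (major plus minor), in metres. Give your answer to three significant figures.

V = 4Q/(πD²) = 1.900 m/s; V²/2g = 0.1840 m
Re = 6.06×10^5, ε/D = 8.17×10^-4 → f = 0.01939 (Swamee-Jain)
Major: h_f = f(L/D)·V²/2g = 0.01939·504.1·0.1840 = 1.799 m
Minor: ΣK = 20.0; h_m = ΣK·V²/2g = 3.684 m
Total H_L = 1.799 + 3.684 = 5.483 m

H_L ≈ 5.48 m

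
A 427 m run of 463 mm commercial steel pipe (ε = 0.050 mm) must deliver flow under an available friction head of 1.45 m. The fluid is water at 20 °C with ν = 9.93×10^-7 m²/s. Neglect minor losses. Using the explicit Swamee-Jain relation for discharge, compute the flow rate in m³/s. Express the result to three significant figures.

Swamee-Jain (Type II): Q = -0.965·√(gD⁵h_f/L)·ln[ε/(3.7D) + √(3.17ν²L/(gD³h_f))]
√(gD⁵h_f/L) = √(9.81·0.463⁵·1.45/427) = 0.02662
ε/(3.7D) = 2.92×10^-5; √(3.17ν²L/(gD³h_f)) = 3.07×10^-5
Q = -0.965·0.02662·ln(5.993×10^-5) = 0.2498 m³/s
Check: V = 1.48 m/s, Re = 6.92×10^5, f = 0.01408, h_f = 1.46 m ≈ 1.45 m ✓

Q ≈ 0.250 m³/s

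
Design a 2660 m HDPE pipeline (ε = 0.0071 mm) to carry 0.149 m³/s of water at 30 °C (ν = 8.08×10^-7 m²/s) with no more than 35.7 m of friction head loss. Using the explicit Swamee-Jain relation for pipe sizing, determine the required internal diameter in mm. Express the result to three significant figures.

D ≈ 282 mm

Swamee-Jain (Type III): D = 0.66·[ε^1.25·(LQ²/(gh_f))^4.75 + ν·Q^9.4·(L/(gh_f))^5.2]^0.04
LQ²/(gh_f) = 0.1686; L/(gh_f) = 7.595
Term 1 = ε^1.25·(…)^4.75 = 7.80×10^-11; Term 2 = ν·Q^9.4·(…)^5.2 = 5.18×10^-10
D = 0.66·(7.80×10^-11 + 5.18×10^-10)^0.04 = 0.2822 m = 282 mm
Check: V = 2.38 m/s, Re = 8.32×10^5, f = 0.01250, h_f = 34.1 m ≈ 35.7 m ✓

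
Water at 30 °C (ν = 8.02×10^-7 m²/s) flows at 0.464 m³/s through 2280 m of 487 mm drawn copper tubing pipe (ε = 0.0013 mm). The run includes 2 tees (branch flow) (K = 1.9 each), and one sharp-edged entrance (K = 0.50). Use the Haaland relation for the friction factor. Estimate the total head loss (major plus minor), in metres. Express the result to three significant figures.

H_L ≈ 17.5 m

V = 4Q/(πD²) = 2.491 m/s; V²/2g = 0.3163 m
Re = 1.51×10^6, ε/D = 2.67×10^-6 → f = 0.01088 (Haaland)
Major: h_f = f(L/D)·V²/2g = 0.01088·4682·0.3163 = 16.11 m
Minor: ΣK = 4.30; h_m = ΣK·V²/2g = 1.360 m
Total H_L = 16.11 + 1.360 = 17.47 m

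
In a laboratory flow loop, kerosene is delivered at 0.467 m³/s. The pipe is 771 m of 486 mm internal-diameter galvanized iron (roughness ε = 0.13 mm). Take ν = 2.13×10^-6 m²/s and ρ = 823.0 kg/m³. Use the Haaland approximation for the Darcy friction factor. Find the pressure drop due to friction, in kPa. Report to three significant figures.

V = 4Q/(πD²) = 4·0.467/(π·0.486²) = 2.517 m/s
Re = VD/ν = 2.517·0.486/2.13×10^-6 = 5.74×10^5 → turbulent
ε/D = 0.13/486 = 2.67×10^-4
Haaland: f = 0.01574
h_f = f(L/D)V²/(2g) = 0.01574·(771/0.486)·2.517²/(2·9.81) = 8.067 m
Δp = ρg·h_f = 823.0·9.81·8.067 = 65.13 kPa

Δp ≈ 65.1 kPa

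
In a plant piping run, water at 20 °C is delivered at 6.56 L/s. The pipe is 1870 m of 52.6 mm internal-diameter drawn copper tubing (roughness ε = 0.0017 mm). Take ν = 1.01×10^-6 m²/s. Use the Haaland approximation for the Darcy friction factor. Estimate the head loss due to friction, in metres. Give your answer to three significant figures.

V = 4Q/(πD²) = 4·0.00656/(π·0.0526²) = 3.019 m/s
Re = VD/ν = 3.019·0.0526/1.01×10^-6 = 1.57×10^5 → turbulent
ε/D = 0.0017/52.6 = 3.23×10^-5
Haaland: f = 0.01643
h_f = f(L/D)V²/(2g) = 0.01643·(1870/0.0526)·3.019²/(2·9.81) = 271.3 m

h_f ≈ 271 m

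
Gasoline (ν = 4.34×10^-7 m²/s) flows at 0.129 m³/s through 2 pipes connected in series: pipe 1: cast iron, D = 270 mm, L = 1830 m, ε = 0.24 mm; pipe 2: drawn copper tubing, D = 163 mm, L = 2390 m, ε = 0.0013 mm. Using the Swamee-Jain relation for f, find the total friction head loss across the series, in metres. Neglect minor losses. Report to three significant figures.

H ≈ 333 m

Pipe 1: V = 2.253 m/s, Re = 1.40×10^6, ε/D = 8.89×10^-4, f = 0.01940, h_1 = f(L/D)V²/2g = 34.02 m
Pipe 2: V = 6.182 m/s, Re = 2.32×10^6, ε/D = 7.98×10^-6, f = 0.01045, h_2 = f(L/D)V²/2g = 298.5 m
Series → Q common, losses add: H = Σh = 332.5 m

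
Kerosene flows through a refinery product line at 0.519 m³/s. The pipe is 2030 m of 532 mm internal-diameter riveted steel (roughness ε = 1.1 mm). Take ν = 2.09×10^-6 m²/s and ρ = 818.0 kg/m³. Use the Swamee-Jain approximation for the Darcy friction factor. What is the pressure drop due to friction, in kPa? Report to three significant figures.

V = 4Q/(πD²) = 4·0.519/(π·0.532²) = 2.335 m/s
Re = VD/ν = 2.335·0.532/2.09×10^-6 = 5.94×10^5 → turbulent
ε/D = 1.1/532 = 0.00207
Swamee-Jain: f = 0.02403
h_f = f(L/D)V²/(2g) = 0.02403·(2030/0.532)·2.335²/(2·9.81) = 25.48 m
Δp = ρg·h_f = 818.0·9.81·25.48 = 204.5 kPa

Δp ≈ 204 kPa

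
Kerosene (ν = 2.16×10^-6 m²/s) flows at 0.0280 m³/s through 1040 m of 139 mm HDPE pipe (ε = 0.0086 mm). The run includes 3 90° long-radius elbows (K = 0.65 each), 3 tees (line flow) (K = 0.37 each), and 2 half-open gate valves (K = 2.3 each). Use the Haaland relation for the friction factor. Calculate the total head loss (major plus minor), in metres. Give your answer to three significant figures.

H_L ≈ 24.0 m

V = 4Q/(πD²) = 1.845 m/s; V²/2g = 0.1735 m
Re = 1.19×10^5, ε/D = 6.19×10^-5 → f = 0.01750 (Haaland)
Major: h_f = f(L/D)·V²/2g = 0.01750·7482·0.1735 = 22.72 m
Minor: ΣK = 7.66; h_m = ΣK·V²/2g = 1.329 m
Total H_L = 22.72 + 1.329 = 24.05 m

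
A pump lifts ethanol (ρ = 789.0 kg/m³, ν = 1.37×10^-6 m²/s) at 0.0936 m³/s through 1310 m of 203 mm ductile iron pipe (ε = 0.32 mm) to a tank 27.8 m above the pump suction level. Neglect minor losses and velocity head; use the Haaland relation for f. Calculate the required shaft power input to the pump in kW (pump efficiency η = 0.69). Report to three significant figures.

V = 4Q/(πD²) = 2.892 m/s; Re = 4.29×10^5; ε/D = 0.00158; f = 0.02249
h_f = f(L/D)V²/2g = 61.87 m
Total head H = z + h_f = 27.8 + 61.87 = 89.67 m
P_hyd = ρgQH = 789.0·9.81·0.0936·89.67 = 64.96 kW
P_shaft = P_hyd/η = 64.96/0.69 = 94.15 kW

P_shaft ≈ 94.2 kW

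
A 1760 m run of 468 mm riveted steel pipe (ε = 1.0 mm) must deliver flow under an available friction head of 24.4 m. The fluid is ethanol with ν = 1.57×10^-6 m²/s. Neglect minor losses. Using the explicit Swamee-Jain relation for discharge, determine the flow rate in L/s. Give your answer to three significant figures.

Swamee-Jain (Type II): Q = -0.965·√(gD⁵h_f/L)·ln[ε/(3.7D) + √(3.17ν²L/(gD³h_f))]
√(gD⁵h_f/L) = √(9.81·0.468⁵·24.4/1760) = 0.05526
ε/(3.7D) = 5.78×10^-4; √(3.17ν²L/(gD³h_f)) = 2.37×10^-5
Q = -0.965·0.05526·ln(6.012×10^-4) = 0.3955 m³/s
Check: V = 2.30 m/s, Re = 6.85×10^5, f = 0.02419, h_f = 24.5 m ≈ 24.4 m ✓

Q ≈ 395 L/s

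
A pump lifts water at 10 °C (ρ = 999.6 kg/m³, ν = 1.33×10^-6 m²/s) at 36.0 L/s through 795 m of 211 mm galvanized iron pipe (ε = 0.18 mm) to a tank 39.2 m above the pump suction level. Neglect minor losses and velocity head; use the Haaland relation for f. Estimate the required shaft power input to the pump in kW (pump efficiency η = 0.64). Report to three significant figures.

V = 4Q/(πD²) = 1.030 m/s; Re = 1.63×10^5; ε/D = 8.53×10^-4; f = 0.02058
h_f = f(L/D)V²/2g = 4.189 m
Total head H = z + h_f = 39.2 + 4.189 = 43.39 m
P_hyd = ρgQH = 999.6·9.81·0.0360·43.39 = 15.32 kW
P_shaft = P_hyd/η = 15.32/0.64 = 23.93 kW

P_shaft ≈ 23.9 kW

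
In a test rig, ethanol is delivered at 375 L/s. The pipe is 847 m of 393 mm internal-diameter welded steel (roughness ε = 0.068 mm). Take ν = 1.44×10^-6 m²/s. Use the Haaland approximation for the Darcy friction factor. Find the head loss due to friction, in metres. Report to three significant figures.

h_f ≈ 15.2 m

V = 4Q/(πD²) = 4·0.375/(π·0.393²) = 3.091 m/s
Re = VD/ν = 3.091·0.393/1.44×10^-6 = 8.44×10^5 → turbulent
ε/D = 0.068/393 = 1.73×10^-4
Haaland: f = 0.01444
h_f = f(L/D)V²/(2g) = 0.01444·(847/0.393)·3.091²/(2·9.81) = 15.16 m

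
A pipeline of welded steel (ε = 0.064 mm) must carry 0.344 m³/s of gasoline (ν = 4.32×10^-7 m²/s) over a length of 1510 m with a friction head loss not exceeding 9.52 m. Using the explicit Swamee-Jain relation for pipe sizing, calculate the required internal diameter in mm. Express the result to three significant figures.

Swamee-Jain (Type III): D = 0.66·[ε^1.25·(LQ²/(gh_f))^4.75 + ν·Q^9.4·(L/(gh_f))^5.2]^0.04
LQ²/(gh_f) = 1.913; L/(gh_f) = 16.17
Term 1 = ε^1.25·(…)^4.75 = 1.25×10^-4; Term 2 = ν·Q^9.4·(…)^5.2 = 3.67×10^-5
D = 0.66·(1.25×10^-4 + 3.67×10^-5)^0.04 = 0.4654 m = 465 mm
Check: V = 2.02 m/s, Re = 2.18×10^6, f = 0.01343, h_f = 9.08 m ≈ 9.52 m ✓

D ≈ 465 mm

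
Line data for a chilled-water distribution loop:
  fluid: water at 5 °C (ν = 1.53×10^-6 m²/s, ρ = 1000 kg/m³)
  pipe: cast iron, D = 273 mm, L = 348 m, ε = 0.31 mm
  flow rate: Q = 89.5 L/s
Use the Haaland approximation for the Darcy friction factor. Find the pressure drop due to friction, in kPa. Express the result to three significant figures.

Δp ≈ 31.5 kPa

V = 4Q/(πD²) = 4·0.0895/(π·0.273²) = 1.529 m/s
Re = VD/ν = 1.529·0.273/1.53×10^-6 = 2.73×10^5 → turbulent
ε/D = 0.31/273 = 0.00114
Haaland: f = 0.02115
h_f = f(L/D)V²/(2g) = 0.02115·(348/0.273)·1.529²/(2·9.81) = 3.213 m
Δp = ρg·h_f = 1000·9.81·3.213 = 31.52 kPa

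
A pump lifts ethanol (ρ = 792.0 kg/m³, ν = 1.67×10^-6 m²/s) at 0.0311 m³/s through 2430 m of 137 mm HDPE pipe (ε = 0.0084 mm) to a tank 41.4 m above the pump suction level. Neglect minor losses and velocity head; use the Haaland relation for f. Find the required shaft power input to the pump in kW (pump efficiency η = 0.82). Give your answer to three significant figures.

V = 4Q/(πD²) = 2.110 m/s; Re = 1.73×10^5; ε/D = 6.13×10^-5; f = 0.01632
h_f = f(L/D)V²/2g = 65.67 m
Total head H = z + h_f = 41.4 + 65.67 = 107.1 m
P_hyd = ρgQH = 792.0·9.81·0.0311·107.1 = 25.87 kW
P_shaft = P_hyd/η = 25.87/0.82 = 31.55 kW

P_shaft ≈ 31.6 kW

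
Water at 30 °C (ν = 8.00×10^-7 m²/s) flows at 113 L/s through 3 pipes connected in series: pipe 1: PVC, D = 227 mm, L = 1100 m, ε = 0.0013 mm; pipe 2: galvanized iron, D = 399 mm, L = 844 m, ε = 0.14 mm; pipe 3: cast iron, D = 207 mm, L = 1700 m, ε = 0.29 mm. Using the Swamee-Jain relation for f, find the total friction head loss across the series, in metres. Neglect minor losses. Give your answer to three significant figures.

H ≈ 127 m

Pipe 1: V = 2.792 m/s, Re = 7.92×10^5, ε/D = 5.73×10^-6, f = 0.01220, h_1 = f(L/D)V²/2g = 23.49 m
Pipe 2: V = 0.9037 m/s, Re = 4.51×10^5, ε/D = 3.51×10^-4, f = 0.01688, h_2 = f(L/D)V²/2g = 1.486 m
Pipe 3: V = 3.358 m/s, Re = 8.69×10^5, ε/D = 0.00140, f = 0.02172, h_3 = f(L/D)V²/2g = 102.5 m
Series → Q common, losses add: H = Σh = 127.5 m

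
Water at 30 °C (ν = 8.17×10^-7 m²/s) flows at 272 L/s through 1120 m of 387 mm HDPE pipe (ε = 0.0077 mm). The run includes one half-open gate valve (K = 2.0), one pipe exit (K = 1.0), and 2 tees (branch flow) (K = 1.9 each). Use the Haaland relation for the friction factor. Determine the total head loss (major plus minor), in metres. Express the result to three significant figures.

V = 4Q/(πD²) = 2.312 m/s; V²/2g = 0.2725 m
Re = 1.10×10^6, ε/D = 1.99×10^-5 → f = 0.01181 (Haaland)
Major: h_f = f(L/D)·V²/2g = 0.01181·2894·0.2725 = 9.313 m
Minor: ΣK = 6.80; h_m = ΣK·V²/2g = 1.853 m
Total H_L = 9.313 + 1.853 = 11.17 m

H_L ≈ 11.2 m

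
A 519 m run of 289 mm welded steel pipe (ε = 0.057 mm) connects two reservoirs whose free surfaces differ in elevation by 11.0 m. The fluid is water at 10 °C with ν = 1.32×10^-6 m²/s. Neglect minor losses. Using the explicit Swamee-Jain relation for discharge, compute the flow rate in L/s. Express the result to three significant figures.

Swamee-Jain (Type II): Q = -0.965·√(gD⁵h_f/L)·ln[ε/(3.7D) + √(3.17ν²L/(gD³h_f))]
√(gD⁵h_f/L) = √(9.81·0.289⁵·11.0/519) = 0.02047
ε/(3.7D) = 5.33×10^-5; √(3.17ν²L/(gD³h_f)) = 3.32×10^-5
Q = -0.965·0.02047·ln(8.648×10^-5) = 0.1848 m³/s
Check: V = 2.82 m/s, Re = 6.17×10^5, f = 0.01522, h_f = 11.1 m ≈ 11.0 m ✓

Q ≈ 185 L/s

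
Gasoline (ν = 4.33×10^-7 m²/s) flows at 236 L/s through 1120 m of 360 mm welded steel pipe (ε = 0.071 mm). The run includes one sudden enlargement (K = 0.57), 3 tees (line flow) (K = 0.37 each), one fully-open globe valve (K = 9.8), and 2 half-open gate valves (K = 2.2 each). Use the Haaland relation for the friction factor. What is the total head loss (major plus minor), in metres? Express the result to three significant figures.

H_L ≈ 16.4 m

V = 4Q/(πD²) = 2.319 m/s; V²/2g = 0.2740 m
Re = 1.93×10^6, ε/D = 1.97×10^-4 → f = 0.01418 (Haaland)
Major: h_f = f(L/D)·V²/2g = 0.01418·3111·0.2740 = 12.09 m
Minor: ΣK = 15.9; h_m = ΣK·V²/2g = 4.351 m
Total H_L = 12.09 + 4.351 = 16.44 m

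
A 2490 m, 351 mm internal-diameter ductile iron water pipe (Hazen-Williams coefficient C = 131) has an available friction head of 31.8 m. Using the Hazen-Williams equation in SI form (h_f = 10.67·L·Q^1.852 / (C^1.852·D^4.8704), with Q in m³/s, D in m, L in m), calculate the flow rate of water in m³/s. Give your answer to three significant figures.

Rearranging: Q = [h_f·C^1.852·D^4.8704 / (10.67·L)]^(1/1.852)
Q = [31.8·131^1.852·0.351^4.8704 / (10.67·2490)]^0.540 = 0.2207 m³/s

Q ≈ 0.221 m³/s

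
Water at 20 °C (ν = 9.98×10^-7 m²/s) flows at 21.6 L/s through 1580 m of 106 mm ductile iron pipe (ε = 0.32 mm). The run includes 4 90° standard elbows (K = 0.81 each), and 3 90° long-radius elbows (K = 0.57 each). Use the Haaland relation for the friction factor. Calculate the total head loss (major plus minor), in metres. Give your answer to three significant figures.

V = 4Q/(πD²) = 2.448 m/s; V²/2g = 0.3054 m
Re = 2.60×10^5, ε/D = 0.00302 → f = 0.02673 (Haaland)
Major: h_f = f(L/D)·V²/2g = 0.02673·14906·0.3054 = 121.6 m
Minor: ΣK = 4.95; h_m = ΣK·V²/2g = 1.512 m
Total H_L = 121.6 + 1.512 = 123.2 m

H_L ≈ 123 m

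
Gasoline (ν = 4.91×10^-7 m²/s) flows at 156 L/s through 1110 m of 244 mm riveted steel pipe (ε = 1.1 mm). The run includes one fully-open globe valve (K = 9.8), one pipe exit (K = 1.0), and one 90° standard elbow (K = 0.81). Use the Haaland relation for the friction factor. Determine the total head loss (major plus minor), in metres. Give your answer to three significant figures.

V = 4Q/(πD²) = 3.336 m/s; V²/2g = 0.5673 m
Re = 1.66×10^6, ε/D = 0.00451 → f = 0.02955 (Haaland)
Major: h_f = f(L/D)·V²/2g = 0.02955·4549·0.5673 = 76.27 m
Minor: ΣK = 11.6; h_m = ΣK·V²/2g = 6.586 m
Total H_L = 76.27 + 6.586 = 82.85 m

H_L ≈ 82.9 m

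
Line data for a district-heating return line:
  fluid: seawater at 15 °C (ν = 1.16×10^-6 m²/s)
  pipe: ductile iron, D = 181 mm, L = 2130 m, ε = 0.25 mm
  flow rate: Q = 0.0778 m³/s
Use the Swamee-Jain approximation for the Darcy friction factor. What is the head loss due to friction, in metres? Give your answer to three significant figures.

h_f ≈ 120 m

V = 4Q/(πD²) = 4·0.0778/(π·0.181²) = 3.024 m/s
Re = VD/ν = 3.024·0.181/1.16×10^-6 = 4.72×10^5 → turbulent
ε/D = 0.25/181 = 0.00138
Swamee-Jain: f = 0.02190
h_f = f(L/D)V²/(2g) = 0.02190·(2130/0.181)·3.024²/(2·9.81) = 120.1 m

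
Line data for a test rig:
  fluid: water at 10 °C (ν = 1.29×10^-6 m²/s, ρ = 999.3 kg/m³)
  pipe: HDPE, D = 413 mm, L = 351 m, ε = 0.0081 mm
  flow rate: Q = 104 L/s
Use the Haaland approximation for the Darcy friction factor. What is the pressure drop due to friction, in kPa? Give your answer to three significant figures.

V = 4Q/(πD²) = 4·0.104/(π·0.413²) = 0.7763 m/s
Re = VD/ν = 0.7763·0.413/1.29×10^-6 = 2.49×10^5 → turbulent
ε/D = 0.0081/413 = 1.96×10^-5
Haaland: f = 0.01501
h_f = f(L/D)V²/(2g) = 0.01501·(351/0.413)·0.7763²/(2·9.81) = 0.3917 m
Δp = ρg·h_f = 999.3·9.81·0.3917 = 3.840 kPa

Δp ≈ 3.84 kPa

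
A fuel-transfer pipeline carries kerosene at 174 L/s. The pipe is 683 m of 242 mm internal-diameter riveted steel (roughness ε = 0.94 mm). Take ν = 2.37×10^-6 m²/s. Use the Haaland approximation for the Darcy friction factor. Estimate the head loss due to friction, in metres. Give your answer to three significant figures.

h_f ≈ 58.7 m

V = 4Q/(πD²) = 4·0.174/(π·0.242²) = 3.783 m/s
Re = VD/ν = 3.783·0.242/2.37×10^-6 = 3.86×10^5 → turbulent
ε/D = 0.94/242 = 0.00388
Haaland: f = 0.02849
h_f = f(L/D)V²/(2g) = 0.02849·(683/0.242)·3.783²/(2·9.81) = 58.66 m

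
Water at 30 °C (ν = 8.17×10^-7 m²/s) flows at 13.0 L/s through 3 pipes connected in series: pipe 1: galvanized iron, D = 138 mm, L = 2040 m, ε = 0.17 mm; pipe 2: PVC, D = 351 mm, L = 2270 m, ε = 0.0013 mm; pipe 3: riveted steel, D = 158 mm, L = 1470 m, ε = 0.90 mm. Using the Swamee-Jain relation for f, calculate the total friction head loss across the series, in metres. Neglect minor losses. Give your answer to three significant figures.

Pipe 1: V = 0.8692 m/s, Re = 1.47×10^5, ε/D = 0.00123, f = 0.02247, h_1 = f(L/D)V²/2g = 12.79 m
Pipe 2: V = 0.1344 m/s, Re = 5.77×10^4, ε/D = 3.70×10^-6, f = 0.02012, h_2 = f(L/D)V²/2g = 0.1197 m
Pipe 3: V = 0.6630 m/s, Re = 1.28×10^5, ε/D = 0.00570, f = 0.03250, h_3 = f(L/D)V²/2g = 6.775 m
Series → Q common, losses add: H = Σh = 19.68 m

H ≈ 19.7 m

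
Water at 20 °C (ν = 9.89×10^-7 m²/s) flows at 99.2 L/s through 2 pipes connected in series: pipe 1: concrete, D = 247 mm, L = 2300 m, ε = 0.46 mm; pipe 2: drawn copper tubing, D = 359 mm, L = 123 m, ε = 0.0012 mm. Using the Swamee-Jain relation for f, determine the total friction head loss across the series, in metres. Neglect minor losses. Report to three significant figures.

Pipe 1: V = 2.070 m/s, Re = 5.17×10^5, ε/D = 0.00186, f = 0.02347, h_1 = f(L/D)V²/2g = 47.74 m
Pipe 2: V = 0.9800 m/s, Re = 3.56×10^5, ε/D = 3.34×10^-6, f = 0.01397, h_2 = f(L/D)V²/2g = 0.2343 m
Series → Q common, losses add: H = Σh = 47.97 m

H ≈ 48.0 m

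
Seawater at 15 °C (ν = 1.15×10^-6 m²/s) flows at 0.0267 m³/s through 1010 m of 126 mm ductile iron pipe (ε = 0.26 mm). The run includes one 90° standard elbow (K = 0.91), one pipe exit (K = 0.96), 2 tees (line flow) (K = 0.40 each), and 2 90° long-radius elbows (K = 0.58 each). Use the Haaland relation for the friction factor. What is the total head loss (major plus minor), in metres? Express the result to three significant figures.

H_L ≈ 46.5 m

V = 4Q/(πD²) = 2.141 m/s; V²/2g = 0.2337 m
Re = 2.35×10^5, ε/D = 0.00206 → f = 0.02432 (Haaland)
Major: h_f = f(L/D)·V²/2g = 0.02432·8016·0.2337 = 45.57 m
Minor: ΣK = 3.83; h_m = ΣK·V²/2g = 0.8951 m
Total H_L = 45.57 + 0.8951 = 46.46 m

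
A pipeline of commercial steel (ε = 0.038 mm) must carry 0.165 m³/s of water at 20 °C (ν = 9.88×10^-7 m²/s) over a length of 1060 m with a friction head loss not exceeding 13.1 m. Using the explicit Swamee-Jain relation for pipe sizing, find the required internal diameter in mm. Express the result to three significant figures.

D ≈ 307 mm

Swamee-Jain (Type III): D = 0.66·[ε^1.25·(LQ²/(gh_f))^4.75 + ν·Q^9.4·(L/(gh_f))^5.2]^0.04
LQ²/(gh_f) = 0.2246; L/(gh_f) = 8.248
Term 1 = ε^1.25·(…)^4.75 = 2.47×10^-9; Term 2 = ν·Q^9.4·(…)^5.2 = 2.54×10^-9
D = 0.66·(2.47×10^-9 + 2.54×10^-9)^0.04 = 0.3073 m = 307 mm
Check: V = 2.22 m/s, Re = 6.92×10^5, f = 0.01427, h_f = 12.4 m ≈ 13.1 m ✓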